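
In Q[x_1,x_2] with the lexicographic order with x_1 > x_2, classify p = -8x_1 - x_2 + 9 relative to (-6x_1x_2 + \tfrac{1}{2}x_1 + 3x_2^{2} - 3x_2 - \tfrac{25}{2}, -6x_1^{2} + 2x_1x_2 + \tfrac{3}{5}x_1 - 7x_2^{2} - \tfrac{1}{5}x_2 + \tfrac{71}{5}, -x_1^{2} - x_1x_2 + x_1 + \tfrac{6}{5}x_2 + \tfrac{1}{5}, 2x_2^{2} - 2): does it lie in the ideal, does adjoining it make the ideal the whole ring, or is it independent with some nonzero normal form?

First compute the reduced Gröbner basis of I by Buchberger's algorithm.
f_1 = -6x_1x_2 + \tfrac{1}{2}x_1 + 3x_2^{2} - 3x_2 - \tfrac{25}{2}, LT = x_1x_2.
f_2 = -6x_1^{2} + 2x_1x_2 + \tfrac{3}{5}x_1 - 7x_2^{2} - \tfrac{1}{5}x_2 + \tfrac{71}{5}, LT = x_1^{2}.
f_3 = -x_1^{2} - x_1x_2 + x_1 + \tfrac{6}{5}x_2 + \tfrac{1}{5}, LT = x_1^{2}.
f_4 = 2x_2^{2} - 2, LT = x_2^{2}.

S(f_1,f_2): lcm = x_1^{2}x_2. S = -\tfrac{1}{12}x_1^{2} - \tfrac{1}{6}x_1x_2^{2} + \tfrac{3}{5}x_1x_2 + \tfrac{25}{12}x_1 - \tfrac{7}{6}x_2^{3} - \tfrac{1}{30}x_2^{2} + \tfrac{71}{30}x_2.
  leading term x_1^{2}: subtract (\tfrac{1}{72})·f_2 from -\tfrac{1}{12}x_1^{2} - \tfrac{1}{6}x_1x_2^{2} + \tfrac{3}{5}x_1x_2 + \tfrac{25}{12}x_1 - \tfrac{7}{6}x_2^{3} - \tfrac{1}{30}x_2^{2} + \tfrac{71}{30}x_2 → -\tfrac{1}{6}x_1x_2^{2} + \tfrac{103}{180}x_1x_2 + \tfrac{83}{40}x_1 - \tfrac{7}{6}x_2^{3} + \tfrac{23}{360}x_2^{2} + \tfrac{853}{360}x_2 - \tfrac{71}{360}
  leading term x_1x_2^{2}: subtract (\tfrac{1}{36}x_2)·f_1 from -\tfrac{1}{6}x_1x_2^{2} + \tfrac{103}{180}x_1x_2 + \tfrac{83}{40}x_1 - \tfrac{7}{6}x_2^{3} + \tfrac{23}{360}x_2^{2} + \tfrac{853}{360}x_2 - \tfrac{71}{360} → \tfrac{67}{120}x_1x_2 + \tfrac{83}{40}x_1 - \tfrac{5}{4}x_2^{3} + \tfrac{53}{360}x_2^{2} + \tfrac{163}{60}x_2 - \tfrac{71}{360}
  leading term x_1x_2: subtract (-\tfrac{67}{720})·f_1 from \tfrac{67}{120}x_1x_2 + \tfrac{83}{40}x_1 - \tfrac{5}{4}x_2^{3} + \tfrac{53}{360}x_2^{2} + \tfrac{163}{60}x_2 - \tfrac{71}{360} → \tfrac{611}{288}x_1 - \tfrac{5}{4}x_2^{3} + \tfrac{307}{720}x_2^{2} + \tfrac{39}{16}x_2 - \tfrac{653}{480}
  leading term x_1: no divisor's leading term divides it; move \tfrac{611}{288}x_1 to the remainder.
  leading term x_2^{3}: subtract (-\tfrac{5}{8}x_2)·f_4 from -\tfrac{5}{4}x_2^{3} + \tfrac{307}{720}x_2^{2} + \tfrac{39}{16}x_2 - \tfrac{653}{480} → \tfrac{307}{720}x_2^{2} + \tfrac{19}{16}x_2 - \tfrac{653}{480}
  leading term x_2^{2}: subtract (\tfrac{307}{1440})·f_4 from \tfrac{307}{720}x_2^{2} + \tfrac{19}{16}x_2 - \tfrac{653}{480} → \tfrac{19}{16}x_2 - \tfrac{269}{288}
  leading term x_2: no divisor's leading term divides it; move \tfrac{19}{16}x_2 to the remainder.
  leading term 1: no divisor's leading term divides it; move -\tfrac{269}{288} to the remainder.
  remainder \tfrac{611}{288}x_1 + \tfrac{19}{16}x_2 - \tfrac{269}{288} ≠ 0; add h_5 = \tfrac{611}{288}x_1 + \tfrac{19}{16}x_2 - \tfrac{269}{288} to the basis.

S(f_1,f_3): lcm = x_1^{2}x_2. S = -\tfrac{1}{12}x_1^{2} - \tfrac{3}{2}x_1x_2^{2} + \tfrac{3}{2}x_1x_2 + \tfrac{25}{12}x_1 + \tfrac{6}{5}x_2^{2} + \tfrac{1}{5}x_2.
  leading term x_1^{2}: subtract (\tfrac{1}{72})·f_2 from -\tfrac{1}{12}x_1^{2} - \tfrac{3}{2}x_1x_2^{2} + \tfrac{3}{2}x_1x_2 + \tfrac{25}{12}x_1 + \tfrac{6}{5}x_2^{2} + \tfrac{1}{5}x_2 → -\tfrac{3}{2}x_1x_2^{2} + \tfrac{53}{36}x_1x_2 + \tfrac{83}{40}x_1 + \tfrac{467}{360}x_2^{2} + \tfrac{73}{360}x_2 - \tfrac{71}{360}
  leading term x_1x_2^{2}: subtract (\tfrac{1}{4}x_2)·f_1 from -\tfrac{3}{2}x_1x_2^{2} + \tfrac{53}{36}x_1x_2 + \tfrac{83}{40}x_1 + \tfrac{467}{360}x_2^{2} + \tfrac{73}{360}x_2 - \tfrac{71}{360} → \tfrac{97}{72}x_1x_2 + \tfrac{83}{40}x_1 - \tfrac{3}{4}x_2^{3} + \tfrac{737}{360}x_2^{2} + \tfrac{599}{180}x_2 - \tfrac{71}{360}
  leading term x_1x_2: subtract (-\tfrac{97}{432})·f_1 from \tfrac{97}{72}x_1x_2 + \tfrac{83}{40}x_1 - \tfrac{3}{4}x_2^{3} + \tfrac{737}{360}x_2^{2} + \tfrac{599}{180}x_2 - \tfrac{71}{360} → \tfrac{9449}{4320}x_1 - \tfrac{3}{4}x_2^{3} + \tfrac{653}{240}x_2^{2} + \tfrac{637}{240}x_2 - \tfrac{12977}{4320}
  leading term x_1: subtract (\tfrac{9449}{9165})·h_5 from \tfrac{9449}{4320}x_1 - \tfrac{3}{4}x_2^{3} + \tfrac{653}{240}x_2^{2} + \tfrac{637}{240}x_2 - \tfrac{12977}{4320} → -\tfrac{3}{4}x_2^{3} + \tfrac{653}{240}x_2^{2} + \tfrac{17473}{12220}x_2 - \tfrac{299287}{146640}
  leading term x_2^{3}: subtract (-\tfrac{3}{8}x_2)·f_4 from -\tfrac{3}{4}x_2^{3} + \tfrac{653}{240}x_2^{2} + \tfrac{17473}{12220}x_2 - \tfrac{299287}{146640} → \tfrac{653}{240}x_2^{2} + \tfrac{2077}{3055}x_2 - \tfrac{299287}{146640}
  leading term x_2^{2}: subtract (\tfrac{653}{480})·f_4 from \tfrac{653}{240}x_2^{2} + \tfrac{2077}{3055}x_2 - \tfrac{299287}{146640} → \tfrac{2077}{3055}x_2 + \tfrac{2077}{3055}
  leading term x_2: no divisor's leading term divides it; move \tfrac{2077}{3055}x_2 to the remainder.
  leading term 1: no divisor's leading term divides it; move \tfrac{2077}{3055} to the remainder.
  remainder \tfrac{2077}{3055}x_2 + \tfrac{2077}{3055} ≠ 0; add h_6 = \tfrac{2077}{3055}x_2 + \tfrac{2077}{3055} to the basis.

The other S-polynomials (S(f_1,f_4), S(f_2,f_3), S(f_2,f_4), S(f_3,f_4), S(f_1,h_5), S(f_2,h_5), S(f_3,h_5), S(f_4,h_5), S(f_1,h_6), S(f_2,h_6), S(f_3,h_6), S(f_4,h_6), S(h_5,h_6)) all reduce to 0 modulo the current basis, so we have a Gröbner basis.
Inter-reduce: drop elements whose leading term is divisible by another's, tail-reduce, and make monic.
Reduced Gröbner basis: {x_1 - 1, x_2 + 1}.
Label its elements g_1 = x_1 - 1, g_2 = x_2 + 1.

Reduce p = -8x_1 - x_2 + 9 modulo G:
  leading term x_1: subtract (-8)·g_1 from -8x_1 - x_2 + 9 → -x_2 + 1
  leading term x_2: subtract (-1)·g_2 from -x_2 + 1 → 2
  leading term 1: no divisor's leading term divides it; move 2 to the remainder.
  normal form = 2.
The normal form is nonzero, so p ∉ I. Since p minus its normal form lies in I, I + (p) = I + (r) where r = 2; decide whether this ideal is the whole ring.
Here r = 2 is a nonzero constant, hence a unit: 1 ∈ I + (p), the Gröbner basis of I + (p) is {1}, and the enlarged system has no common solution — adjoining p is inconsistent.

The remainder on division by a Gröbner basis is unique — it is the normal form.

Adjoining -8x_1 - x_2 + 9 makes the ideal the whole ring: the system is inconsistent.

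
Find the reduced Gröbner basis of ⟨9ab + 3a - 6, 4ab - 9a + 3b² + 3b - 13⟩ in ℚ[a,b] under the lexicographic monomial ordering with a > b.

f_1 = 9ab + 3a - 6, LT = ab.
f_2 = 4ab - 9a + 3b² + 3b - 13, LT = ab.

S(f_1,f_2): lcm = ab. S = 31/12a - ¾b² - ¾b + 31/12.
  leading term a: no divisor's leading term divides it; move 31/12a to the remainder.
  leading term b²: no divisor's leading term divides it; move -¾b² to the remainder.
  leading term b: no divisor's leading term divides it; move -¾b to the remainder.
  leading term 1: no divisor's leading term divides it; move 31/12 to the remainder.
  remainder 31/12a - ¾b² - ¾b + 31/12 ≠ 0; add g_3 = 31/12a - ¾b² - ¾b + 31/12 to the basis.

S(f_1,g_3): lcm = ab. S = ⅓a + 9/31b³ + 9/31b² - b - ⅔.
  leading term a: subtract (4/31)·g_3 from ⅓a + 9/31b³ + 9/31b² - b - ⅔ → 9/31b³ + 12/31b² - 28/31b - 1
  leading term b³: no divisor's leading term divides it; move 9/31b³ to the remainder.
  leading term b²: no divisor's leading term divides it; move 12/31b² to the remainder.
  leading term b: no divisor's leading term divides it; move -28/31b to the remainder.
  leading term 1: no divisor's leading term divides it; move -1 to the remainder.
  remainder 9/31b³ + 12/31b² - 28/31b - 1 ≠ 0; add g_4 = 9/31b³ + 12/31b² - 28/31b - 1 to the basis.

The other S-polynomials (S(f_2,g_3), S(f_1,g_4), S(f_2,g_4), S(g_3,g_4)) all reduce to 0 modulo the current basis, so we have a Gröbner basis.
Inter-reduce: drop elements whose leading term is divisible by another's, tail-reduce, and make monic.

G = {a - 9/31b² - 9/31b + 1, b³ + 4/3b² - 28/9b - 31/9}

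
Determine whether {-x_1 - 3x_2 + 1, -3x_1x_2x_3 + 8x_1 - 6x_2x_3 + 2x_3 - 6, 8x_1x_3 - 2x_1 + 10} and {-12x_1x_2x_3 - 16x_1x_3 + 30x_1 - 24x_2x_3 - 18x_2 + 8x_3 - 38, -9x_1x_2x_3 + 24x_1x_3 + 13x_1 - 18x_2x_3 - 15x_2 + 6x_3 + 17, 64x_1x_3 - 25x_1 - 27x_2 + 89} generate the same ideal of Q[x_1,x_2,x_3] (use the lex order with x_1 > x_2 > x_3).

Yes, the ideals are equal.

Two ideals are equal iff their reduced Gröbner bases coincide (the reduced basis is unique for a fixed ordering).
Buchberger on the first generating set:
f_1 = -x_1 - 3x_2 + 1, LT = x_1.
f_2 = -3x_1x_2x_3 + 8x_1 - 6x_2x_3 + 2x_3 - 6, LT = x_1x_2x_3.
f_3 = 8x_1x_3 - 2x_1 + 10, LT = x_1x_3.

S(f_1,f_2): lcm = x_1x_2x_3. S = 8/3x_1 + 3x_2^2x_3 - 3x_2x_3 + 2/3x_3 - 2.
  reduce S modulo (f_1, f_2, f_3):
  remainder 3x_2^2x_3 - 3x_2x_3 - 8x_2 + 2/3x_3 + 2/3 ≠ 0; add g_4 = 3x_2^2x_3 - 3x_2x_3 - 8x_2 + 2/3x_3 + 2/3 to the basis.

S(f_1,f_3): lcm = x_1x_3. S = 1/4x_1 + 3x_2x_3 - x_3 - 5/4.
  reduce S modulo (f_1, f_2, f_3, g_4):
  remainder 3x_2x_3 - 3/4x_2 - x_3 - 1 ≠ 0; add g_5 = 3x_2x_3 - 3/4x_2 - x_3 - 1 to the basis.

S(f_2,f_3): lcm = x_1x_2x_3. S = 1/4x_1x_2 - 8/3x_1 + 2x_2x_3 - 5/4x_2 - 2/3x_3 + 2.
  reduce S modulo (f_1, f_2, f_3, g_4, g_5):
  remainder -3/4x_2^2 + 15/2x_2 ≠ 0; add g_6 = -3/4x_2^2 + 15/2x_2 to the basis.

S(g_4,g_6): lcm = x_2^2x_3. S = 9x_2x_3 - 8/3x_2 + 2/9x_3 + 2/9.
  reduce S modulo (f_1, f_2, f_3, g_4, g_5, g_6):
  remainder -5/12x_2 + 29/9x_3 + 29/9 ≠ 0; add g_7 = -5/12x_2 + 29/9x_3 + 29/9 to the basis.

S(g_4,g_7): lcm = x_2^2x_3. S = 116/15x_2x_3^2 + 101/15x_2x_3 - 8/3x_2 + 2/9x_3 + 2/9.
  reduce S modulo (f_1, f_2, f_3, g_4, g_5, g_6, g_7):
  remainder 116/45x_3^2 + 82/45x_3 - 34/45 ≠ 0; add g_8 = 116/45x_3^2 + 82/45x_3 - 34/45 to the basis.

The other S-polynomials (S(f_1,g_4), S(f_2,g_4), S(f_3,g_4), S(f_1,g_5), S(f_2,g_5), S(f_3,g_5), S(g_4,g_5), S(f_1,g_6), S(f_2,g_6), S(f_3,g_6), S(g_5,g_6), S(f_1,g_7), S(f_2,g_7), S(f_3,g_7), S(g_5,g_7), S(g_6,g_7), S(f_1,g_8), S(f_2,g_8), S(f_3,g_8), S(g_4,g_8), S(g_5,g_8), S(g_6,g_8), S(g_7,g_8)) all reduce to 0 modulo the current basis, so we have a Gröbner basis.
Inter-reduce: drop elements whose leading term is divisible by another's, tail-reduce, and make monic.
Reduced Gröbner basis: {x_1 + 116/5x_3 + 111/5, x_2 - 116/15x_3 - 116/15, x_3^2 + 41/58x_3 - 17/58}.

Buchberger on the second generating set:
h_1 = -12x_1x_2x_3 - 16x_1x_3 + 30x_1 - 24x_2x_3 - 18x_2 + 8x_3 - 38, LT = x_1x_2x_3.
h_2 = -9x_1x_2x_3 + 24x_1x_3 + 13x_1 - 18x_2x_3 - 15x_2 + 6x_3 + 17, LT = x_1x_2x_3.
h_3 = 64x_1x_3 - 25x_1 - 27x_2 + 89, LT = x_1x_3.

S(h_1,h_2): lcm = x_1x_2x_3. S = 4x_1x_3 - 19/18x_1 - 1/6x_2 + 91/18.
  reduce S modulo (h_1, h_2, h_3):
  remainder 73/144x_1 + 73/48x_2 - 73/144 ≠ 0; add k_4 = 73/144x_1 + 73/48x_2 - 73/144 to the basis.

S(h_1,h_3): lcm = x_1x_2x_3. S = 25/64x_1x_2 + 4/3x_1x_3 - 5/2x_1 + 27/64x_2^2 + 2x_2x_3 + 7/64x_2 - 2/3x_3 + 19/6.
  reduce S modulo (h_1, h_2, h_3, k_4):
  remainder -3/4x_2^2 + 2x_2x_3 + 7x_2 - 2/3x_3 - 2/3 ≠ 0; add k_5 = -3/4x_2^2 + 2x_2x_3 + 7x_2 - 2/3x_3 - 2/3 to the basis.

S(h_1,k_4): lcm = x_1x_2x_3. S = 4/3x_1x_3 - 5/2x_1 - 3x_2^2x_3 + 3x_2x_3 + 3/2x_2 - 2/3x_3 + 19/6.
  reduce S modulo (h_1, h_2, h_3, k_4, k_5):
  remainder -8x_2x_3^2 - 25x_2x_3 + 8x_2 + 8/3x_3^2 + 2x_3 - 2/3 ≠ 0; add k_6 = -8x_2x_3^2 - 25x_2x_3 + 8x_2 + 8/3x_3^2 + 2x_3 - 2/3 to the basis.

S(h_3,k_4): lcm = x_1x_3. S = -25/64x_1 - 3x_2x_3 - 27/64x_2 + x_3 + 89/64.
  reduce S modulo (h_1, h_2, h_3, k_4, k_5, k_6):
  remainder -3x_2x_3 + 3/4x_2 + x_3 + 1 ≠ 0; add k_7 = -3x_2x_3 + 3/4x_2 + x_3 + 1 to the basis.

S(k_5,k_6): lcm = x_2^2x_3^2. S = -25/8x_2^2x_3 + x_2^2 - 8/3x_2x_3^3 - 9x_2x_3^2 + 1/4x_2x_3 - 1/12x_2 + 8/9x_3^3 + 8/9x_3^2.
  reduce S modulo (h_1, h_2, h_3, k_4, k_5, k_6, k_7):
  remainder 5/96x_2 - 29/72x_3 - 29/72 ≠ 0; add k_8 = 5/96x_2 - 29/72x_3 - 29/72 to the basis.

S(k_6,k_8): lcm = x_2x_3^2. S = 25/8x_2x_3 - x_2 + 116/15x_3^3 + 37/5x_3^2 - 1/4x_3 + 1/12.
  reduce S modulo (h_1, h_2, h_3, k_4, k_5, k_6, k_7, k_8):
  remainder 116/15x_3^3 + 37/5x_3^2 - 9/10x_3 - 17/30 ≠ 0; add k_9 = 116/15x_3^3 + 37/5x_3^2 - 9/10x_3 - 17/30 to the basis.

S(k_7,k_8): lcm = x_2x_3. S = -1/4x_2 + 116/15x_3^2 + 37/5x_3 - 1/3.
  reduce S modulo (h_1, h_2, h_3, k_4, k_5, k_6, k_7, k_8, k_9):
  remainder 116/15x_3^2 + 82/15x_3 - 34/15 ≠ 0; add k_10 = 116/15x_3^2 + 82/15x_3 - 34/15 to the basis.

The other S-polynomials (S(h_2,h_3), S(h_2,k_4), S(h_1,k_5), S(h_2,k_5), S(h_3,k_5), S(k_4,k_5), S(h_1,k_6), S(h_2,k_6), S(h_3,k_6), S(k_4,k_6), S(h_1,k_7), S(h_2,k_7), S(h_3,k_7), S(k_4,k_7), S(k_5,k_7), S(k_6,k_7), S(h_1,k_8), S(h_2,k_8), S(h_3,k_8), S(k_4,k_8), S(k_5,k_8), S(h_1,k_9), S(h_2,k_9), S(h_3,k_9), S(k_4,k_9), S(k_5,k_9), S(k_6,k_9), S(k_7,k_9), S(k_8,k_9), S(h_1,k_10), S(h_2,k_10), S(h_3,k_10), S(k_4,k_10), S(k_5,k_10), S(k_6,k_10), S(k_7,k_10), S(k_8,k_10), S(k_9,k_10)) all reduce to 0 modulo the current basis, so we have a Gröbner basis.
Inter-reduce: drop elements whose leading term is divisible by another's, tail-reduce, and make monic.
Reduced Gröbner basis: {x_1 + 116/5x_3 + 111/5, x_2 - 116/15x_3 - 116/15, x_3^2 + 41/58x_3 - 17/58}.

Same reduced basis, so the two generating sets span the same ideal.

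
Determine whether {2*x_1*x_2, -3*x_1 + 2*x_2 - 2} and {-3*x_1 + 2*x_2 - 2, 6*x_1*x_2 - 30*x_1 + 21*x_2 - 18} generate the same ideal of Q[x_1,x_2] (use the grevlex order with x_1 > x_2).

No, the ideals differ.

Equality of ideals is decidable: compute both reduced Gröbner bases (unique for the ordering) and check whether they agree.
Buchberger on the first generating set:
f_1 = 2*x_1*x_2, LT = x_1*x_2.
f_2 = -3*x_1 + 2*x_2 - 2, LT = x_1.

S(f_1,f_2): lcm = x_1*x_2. S = 2/3*x_2**2 - 2/3*x_2.
  reduce S modulo (f_1, f_2):
  remainder 2/3*x_2**2 - 2/3*x_2 ≠ 0; add g_3 = 2/3*x_2**2 - 2/3*x_2 to the basis.

The other S-polynomials (S(f_1,g_3), S(f_2,g_3)) all reduce to 0 modulo the current basis, so we have a Gröbner basis.
Inter-reduce: drop elements whose leading term is divisible by another's, tail-reduce, and make monic.
Reduced Gröbner basis: {x_2**2 - x_2, x_1 - 2/3*x_2 + 2/3}.

Buchberger on the second generating set:
h_1 = -3*x_1 + 2*x_2 - 2, LT = x_1.
h_2 = 6*x_1*x_2 - 30*x_1 + 21*x_2 - 18, LT = x_1*x_2.

S(h_1,h_2): lcm = x_1*x_2. S = -2/3*x_2**2 + 5*x_1 - 17/6*x_2 + 3.
  reduce S modulo (h_1, h_2):
  remainder -2/3*x_2**2 + 1/2*x_2 - 1/3 ≠ 0; add k_3 = -2/3*x_2**2 + 1/2*x_2 - 1/3 to the basis.

The other S-polynomials (S(h_1,k_3), S(h_2,k_3)) all reduce to 0 modulo the current basis, so we have a Gröbner basis.
Inter-reduce: drop elements whose leading term is divisible by another's, tail-reduce, and make monic.
Reduced Gröbner basis: {x_2**2 - 3/4*x_2 + 1/2, x_1 - 2/3*x_2 + 2/3}.

Since the reduced bases disagree, the two ideals are not the same.
The choice of monomial ordering does not affect the verdict — as long as both bases are computed under the same ordering, their equality decides ideal equality.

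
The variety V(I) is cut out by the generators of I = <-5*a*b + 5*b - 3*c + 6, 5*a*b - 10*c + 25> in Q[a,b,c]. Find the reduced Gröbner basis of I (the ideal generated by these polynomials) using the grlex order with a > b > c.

f_1 = -5*a*b + 5*b - 3*c + 6, LT = a*b.
f_2 = 5*a*b - 10*c + 25, LT = a*b.

S(f_1,f_2): lcm = a*b. S = -b + 13/5*c - 31/5.
  leading term b: no divisor's leading term divides it; move -b to the remainder.
  leading term c: no divisor's leading term divides it; move 13/5*c to the remainder.
  leading term 1: no divisor's leading term divides it; move -31/5 to the remainder.
  remainder -b + 13/5*c - 31/5 ≠ 0; add g_3 = -b + 13/5*c - 31/5 to the basis.

S(f_1,g_3): lcm = a*b. S = 13/5*a*c - 31/5*a - b + 3/5*c - 6/5.
  leading term a*c: no divisor's leading term divides it; move 13/5*a*c to the remainder.
  leading term a: no divisor's leading term divides it; move -31/5*a to the remainder.
  leading term b: subtract (1)·g_3 from -b + 3/5*c - 6/5 → -2*c + 5
  leading term c: no divisor's leading term divides it; move -2*c to the remainder.
  leading term 1: no divisor's leading term divides it; move 5 to the remainder.
  remainder 13/5*a*c - 31/5*a - 2*c + 5 ≠ 0; add g_4 = 13/5*a*c - 31/5*a - 2*c + 5 to the basis.

The other S-polynomials (S(f_2,g_3), S(f_1,g_4), S(f_2,g_4), S(g_3,g_4)) all reduce to 0 modulo the current basis, so we have a Gröbner basis.
Inter-reduce: drop elements whose leading term is divisible by another's, tail-reduce, and make monic.

G = {a*c - 31/13*a - 10/13*c + 25/13, b - 13/5*c + 31/5}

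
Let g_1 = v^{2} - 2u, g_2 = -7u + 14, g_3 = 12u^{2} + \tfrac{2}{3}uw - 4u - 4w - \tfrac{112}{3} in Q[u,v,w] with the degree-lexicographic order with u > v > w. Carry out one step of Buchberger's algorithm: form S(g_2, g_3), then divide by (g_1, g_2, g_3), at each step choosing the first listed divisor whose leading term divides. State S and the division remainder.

S(g_2, g_3) = -\tfrac{1}{18}uw - \tfrac{5}{3}u + \tfrac{1}{3}w + \tfrac{28}{9}; remainder on division = \tfrac{2}{9}w - \tfrac{2}{9}.

lcm(LM(g_2), LM(g_3)) = u^{2}.
S = (lcm/LT(g_2))·g_2 − (lcm/LT(g_3))·g_3 = -\tfrac{1}{18}uw - \tfrac{5}{3}u + \tfrac{1}{3}w + \tfrac{28}{9}.
Reduce S modulo (g_1, g_2, g_3) in that order:
  leading term uw: subtract (\tfrac{1}{126}w)·g_2 from -\tfrac{1}{18}uw - \tfrac{5}{3}u + \tfrac{1}{3}w + \tfrac{28}{9} → -\tfrac{5}{3}u + \tfrac{2}{9}w + \tfrac{28}{9}
  leading term u: subtract (\tfrac{5}{21})·g_2 from -\tfrac{5}{3}u + \tfrac{2}{9}w + \tfrac{28}{9} → \tfrac{2}{9}w - \tfrac{2}{9}
  leading term w: no divisor's leading term divides it; move \tfrac{2}{9}w to the remainder.
  leading term 1: no divisor's leading term divides it; move -\tfrac{2}{9} to the remainder.
The remainder \tfrac{2}{9}w - \tfrac{2}{9} is nonzero, so it would be added as the next basis element.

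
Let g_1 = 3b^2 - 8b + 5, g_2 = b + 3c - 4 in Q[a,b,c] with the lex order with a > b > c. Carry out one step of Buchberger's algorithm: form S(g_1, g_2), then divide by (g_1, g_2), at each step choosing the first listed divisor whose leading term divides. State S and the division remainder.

S(g_1, g_2) = -3bc + 4/3b + 5/3; remainder on division = 9c^2 - 16c + 7.

lcm(LM(g_1), LM(g_2)) = b^2.
S = (lcm/LT(g_1))·g_1 − (lcm/LT(g_2))·g_2 = -3bc + 4/3b + 5/3.
Reduce S modulo (g_1, g_2) in that order:
  leading term bc: subtract (-3c)·g_2 from -3bc + 4/3b + 5/3 → 4/3b + 9c^2 - 12c + 5/3
  leading term b: subtract (4/3)·g_2 from 4/3b + 9c^2 - 12c + 5/3 → 9c^2 - 16c + 7
  leading term c^2: no divisor's leading term divides it; move 9c^2 to the remainder.
  leading term c: no divisor's leading term divides it; move -16c to the remainder.
  leading term 1: no divisor's leading term divides it; move 7 to the remainder.
The remainder 9c^2 - 16c + 7 is nonzero, so it would be added as the next basis element.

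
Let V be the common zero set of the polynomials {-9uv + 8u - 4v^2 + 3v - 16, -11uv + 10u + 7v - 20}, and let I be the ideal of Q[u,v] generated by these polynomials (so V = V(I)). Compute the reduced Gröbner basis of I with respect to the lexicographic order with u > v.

f_1 = -9uv + 8u - 4v^2 + 3v - 16, LT = uv.
f_2 = -11uv + 10u + 7v - 20, LT = uv.

S(f_1,f_2): lcm = uv. S = 2/99u + 4/9v^2 + 10/33v - 4/99.
  leading term u: no divisor's leading term divides it; move 2/99u to the remainder.
  leading term v^2: no divisor's leading term divides it; move 4/9v^2 to the remainder.
  leading term v: no divisor's leading term divides it; move 10/33v to the remainder.
  leading term 1: no divisor's leading term divides it; move -4/99 to the remainder.
  remainder 2/99u + 4/9v^2 + 10/33v - 4/99 ≠ 0; add g_3 = 2/99u + 4/9v^2 + 10/33v - 4/99 to the basis.

S(f_1,g_3): lcm = uv. S = -8/9u - 22v^3 - 131/9v^2 + 5/3v + 16/9.
  leading term u: subtract (-44)·g_3 from -8/9u - 22v^3 - 131/9v^2 + 5/3v + 16/9 → -22v^3 + 5v^2 + 15v
  leading term v^3: no divisor's leading term divides it; move -22v^3 to the remainder.
  leading term v^2: no divisor's leading term divides it; move 5v^2 to the remainder.
  leading term v: no divisor's leading term divides it; move 15v to the remainder.
  remainder -22v^3 + 5v^2 + 15v ≠ 0; add g_4 = -22v^3 + 5v^2 + 15v to the basis.

The other S-polynomials (S(f_2,g_3), S(f_1,g_4), S(f_2,g_4), S(g_3,g_4)) all reduce to 0 modulo the current basis, so we have a Gröbner basis.
Inter-reduce: drop elements whose leading term is divisible by another's, tail-reduce, and make monic.

G = {u + 22v^2 + 15v - 2, v^3 - 5/22v^2 - 15/22v}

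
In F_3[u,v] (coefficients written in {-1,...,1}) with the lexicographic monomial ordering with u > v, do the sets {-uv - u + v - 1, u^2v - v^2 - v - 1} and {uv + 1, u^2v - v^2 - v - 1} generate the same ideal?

No, the ideals differ.

For a fixed monomial order, each ideal has a unique reduced Gröbner basis; comparing bases decides equality.
Buchberger on the first generating set:
f_1 = -uv - u + v - 1, LT = uv.
f_2 = u^2v - v^2 - v - 1, LT = u^2v.

S(f_1,f_2): lcm = u^2v. S = u^2 - uv + u + v^2 + v + 1.
  reduce S modulo (f_1, f_2):
  remainder u^2 - u + v^2 - 1 ≠ 0; add g_3 = u^2 - u + v^2 - 1 to the basis.

S(f_1,g_3): lcm = u^2v. S = u^2 + u - v^3 + v.
  reduce S modulo (f_1, f_2, g_3):
  remainder -u - v^3 - v^2 + v + 1 ≠ 0; add g_4 = -u - v^3 - v^2 + v + 1 to the basis.

S(f_1,g_4): lcm = uv. S = u - v^4 - v^3 + v^2 + 1.
  reduce S modulo (f_1, f_2, g_3, g_4):
  remainder -v^4 + v^3 + v - 1 ≠ 0; add g_5 = -v^4 + v^3 + v - 1 to the basis.

The other S-polynomials (S(f_2,g_3), S(f_2,g_4), S(g_3,g_4), S(f_1,g_5), S(f_2,g_5), S(g_3,g_5), S(g_4,g_5)) all reduce to 0 modulo the current basis, so we have a Gröbner basis.
Inter-reduce: drop elements whose leading term is divisible by another's, tail-reduce, and make monic.
Reduced Gröbner basis: {u + v^3 + v^2 - v - 1, v^4 - v^3 - v + 1}.

Buchberger on the second generating set:
h_1 = uv + 1, LT = uv.
h_2 = u^2v - v^2 - v - 1, LT = u^2v.

S(h_1,h_2): lcm = u^2v. S = u + v^2 + v + 1.
  reduce S modulo (h_1, h_2):
  remainder u + v^2 + v + 1 ≠ 0; add k_3 = u + v^2 + v + 1 to the basis.

S(h_1,k_3): lcm = uv. S = -v^3 - v^2 - v + 1.
  reduce S modulo (h_1, h_2, k_3):
  remainder -v^3 - v^2 - v + 1 ≠ 0; add k_4 = -v^3 - v^2 - v + 1 to the basis.

The other S-polynomials (S(h_2,k_3), S(h_1,k_4), S(h_2,k_4), S(k_3,k_4)) all reduce to 0 modulo the current basis, so we have a Gröbner basis.
Inter-reduce: drop elements whose leading term is divisible by another's, tail-reduce, and make monic.
Reduced Gröbner basis: {u + v^2 + v + 1, v^3 + v^2 + v - 1}.

Since the reduced bases disagree, the two ideals are not the same.
The same test decides containment: I ⊆ J iff every generator of I reduces to 0 modulo a Gröbner basis of J.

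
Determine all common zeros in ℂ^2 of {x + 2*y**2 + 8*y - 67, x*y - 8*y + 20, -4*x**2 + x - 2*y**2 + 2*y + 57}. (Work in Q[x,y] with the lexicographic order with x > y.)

Compute a lex Gröbner basis by Buchberger's algorithm.
f_1 = x + 2*y**2 + 8*y - 67, LT = x.
f_2 = x*y - 8*y + 20, LT = x*y.
f_3 = -4*x**2 + x - 2*y**2 + 2*y + 57, LT = x**2.

S(f_1,f_2): lcm = x*y. S = 2*y**3 + 8*y**2 - 59*y - 20.
  reduce S modulo (f_1, f_2, f_3):
  remainder 2*y**3 + 8*y**2 - 59*y - 20 ≠ 0; add h_4 = 2*y**3 + 8*y**2 - 59*y - 20 to the basis.

S(f_1,f_3): lcm = x**2. S = 2*x*y**2 + 8*x*y - 267/4*x - 1/2*y**2 + 1/2*y + 57/4.
  reduce S modulo (f_1, f_2, f_3, h_4):
  remainder 149*y**2 + 1117/2*y - 4618 ≠ 0; add h_5 = 149*y**2 + 1117/2*y - 4618 to the basis.

S(f_2,f_3): lcm = x**2*y. S = -31/4*x*y + 20*x - 1/2*y**3 + 1/2*y**2 + 57/4*y.
  reduce S modulo (f_1, f_2, f_3, h_4, h_5):
  remainder -48835/596*y + 48835/149 ≠ 0; add h_6 = -48835/596*y + 48835/149 to the basis.

The other S-polynomials (S(f_1,h_4), S(f_2,h_4), S(f_3,h_4), S(f_1,h_5), S(f_2,h_5), S(f_3,h_5), S(h_4,h_5), S(f_1,h_6), S(f_2,h_6), S(f_3,h_6), S(h_4,h_6), S(h_5,h_6)) all reduce to 0 modulo the current basis, so we have a Gröbner basis.
Inter-reduce: drop elements whose leading term is divisible by another's, tail-reduce, and make monic.
Reduced Gröbner basis: {x - 3, y - 4}.

Elimination: the polynomial y - 4 lies in the elimination ideal for y, so y ∈ {4}. For each such y, the remaining basis elements (now univariate) give the rest of the solution.
  y = 4: the earlier basis element becomes x - 3 = 0, giving x = 3 — point (3, 4).

{(3, 4)}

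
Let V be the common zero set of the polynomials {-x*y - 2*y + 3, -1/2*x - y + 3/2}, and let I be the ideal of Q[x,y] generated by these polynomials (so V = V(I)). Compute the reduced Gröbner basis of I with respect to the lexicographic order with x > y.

G = {x + 2*y - 3, y**2 - 5/2*y + 3/2}

f_1 = -x*y - 2*y + 3, LT = x*y.
f_2 = -1/2*x - y + 3/2, LT = x.

S(f_1,f_2): lcm = x*y. S = -2*y**2 + 5*y - 3.
  leading term y**2: no divisor's leading term divides it; move -2*y**2 to the remainder.
  leading term y: no divisor's leading term divides it; move 5*y to the remainder.
  leading term 1: no divisor's leading term divides it; move -3 to the remainder.
  remainder -2*y**2 + 5*y - 3 ≠ 0; add g_3 = -2*y**2 + 5*y - 3 to the basis.

S(f_1,g_3): lcm = x*y**2. S = 5/2*x*y - 3/2*x + 2*y**2 - 3*y.
  leading term x*y: subtract (-5/2)·f_1 from 5/2*x*y - 3/2*x + 2*y**2 - 3*y → -3/2*x + 2*y**2 - 8*y + 15/2
  leading term x: subtract (3)·f_2 from -3/2*x + 2*y**2 - 8*y + 15/2 → 2*y**2 - 5*y + 3
  leading term y**2: subtract (-1)·g_3 from 2*y**2 - 5*y + 3 → 0
  remainder 0.

S(f_2,g_3): leading monomials are coprime, so the S-polynomial reduces to 0 (Buchberger's first criterion).
Every S-polynomial of the final basis reduces to 0, so we have a Gröbner basis.
Inter-reduce: drop elements whose leading term is divisible by another's, tail-reduce, and make monic.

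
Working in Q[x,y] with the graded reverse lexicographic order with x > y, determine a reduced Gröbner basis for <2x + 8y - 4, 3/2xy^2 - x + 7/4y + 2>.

G = {y^3 - 1/2y^2 - 23/24y, x + 4y - 2}

f_1 = 2x + 8y - 4, LT = x.
f_2 = 3/2xy^2 - x + 7/4y + 2, LT = xy^2.

S(f_1,f_2): lcm = xy^2. S = 4y^3 - 2y^2 + 2/3x - 7/6y - 4/3.
  reduce S modulo (f_1, f_2):
  remainder 4y^3 - 2y^2 - 23/6y ≠ 0; add g_3 = 4y^3 - 2y^2 - 23/6y to the basis.

The other S-polynomials (S(f_1,g_3), S(f_2,g_3)) all reduce to 0 modulo the current basis, so we have a Gröbner basis.
Inter-reduce: drop elements whose leading term is divisible by another's, tail-reduce, and make monic.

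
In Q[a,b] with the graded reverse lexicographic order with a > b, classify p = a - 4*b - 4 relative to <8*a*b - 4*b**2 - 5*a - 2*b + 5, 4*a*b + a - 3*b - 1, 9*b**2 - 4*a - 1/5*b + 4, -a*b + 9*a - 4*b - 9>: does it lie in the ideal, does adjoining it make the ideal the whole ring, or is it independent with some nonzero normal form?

Adjoining a - 4*b - 4 makes the ideal the whole ring: the system is inconsistent.

First compute the reduced Gröbner basis of I by Buchberger's algorithm.
f_1 = 8*a*b - 4*b**2 - 5*a - 2*b + 5, LT = a*b.
f_2 = 4*a*b + a - 3*b - 1, LT = a*b.
f_3 = 9*b**2 - 4*a - 1/5*b + 4, LT = b**2.
f_4 = -a*b + 9*a - 4*b - 9, LT = a*b.

S(f_1,f_2): lcm = a*b. S = -1/2*b**2 - 7/8*a + 1/2*b + 7/8.
  leading term b**2: subtract (-1/18)·f_3 from -1/2*b**2 - 7/8*a + 1/2*b + 7/8 → -79/72*a + 22/45*b + 79/72
  leading term a: no divisor's leading term divides it; move -79/72*a to the remainder.
  leading term b: no divisor's leading term divides it; move 22/45*b to the remainder.
  leading term 1: no divisor's leading term divides it; move 79/72 to the remainder.
  remainder -79/72*a + 22/45*b + 79/72 ≠ 0; add h_5 = -79/72*a + 22/45*b + 79/72 to the basis.

S(f_1,f_3): lcm = a*b**2. S = -1/2*b**3 + 4/9*a**2 - 217/360*a*b - 1/4*b**2 - 4/9*a + 5/8*b.
  leading term b**3: subtract (-1/18*b)·f_3 from -1/2*b**3 + 4/9*a**2 - 217/360*a*b - 1/4*b**2 - 4/9*a + 5/8*b → 4/9*a**2 - 33/40*a*b - 47/180*b**2 - 4/9*a + 61/72*b
  leading term a**2: subtract (-32/79*a)·h_5 from 4/9*a**2 - 33/40*a*b - 47/180*b**2 - 4/9*a + 61/72*b → -17831/28440*a*b - 47/180*b**2 + 61/72*b
  leading term a*b: subtract (-17831/227520)·f_1 from -17831/28440*a*b - 47/180*b**2 + 61/72*b → -32683/56880*b**2 - 17831/45504*a + 26183/37920*b + 17831/45504
  leading term b**2: subtract (-32683/511920)·f_3 from -32683/56880*b**2 - 17831/45504*a + 26183/37920*b + 17831/45504 → -1325323/2047680*a + 3469339/5119200*b + 1325323/2047680
  leading term a: subtract (1325323/2246760)·h_5 from -1325323/2047680*a + 3469339/5119200*b + 1325323/2047680 → 17494373/44935200*b
  leading term b: no divisor's leading term divides it; move 17494373/44935200*b to the remainder.
  remainder 17494373/44935200*b ≠ 0; add h_6 = 17494373/44935200*b to the basis.

The other S-polynomials (S(f_1,f_4), S(f_2,f_3), S(f_2,f_4), S(f_3,f_4), S(f_1,h_5), S(f_2,h_5), S(f_3,h_5), S(f_4,h_5), S(f_1,h_6), S(f_2,h_6), S(f_3,h_6), S(f_4,h_6), S(h_5,h_6)) all reduce to 0 modulo the current basis, so we have a Gröbner basis.
Inter-reduce: drop elements whose leading term is divisible by another's, tail-reduce, and make monic.
Reduced Gröbner basis: {a - 1, b}.
Label its elements g_1 = a - 1, g_2 = b.

Reduce p = a - 4*b - 4 modulo G:
  leading term a: subtract (1)·g_1 from a - 4*b - 4 → -4*b - 3
  leading term b: subtract (-4)·g_2 from -4*b - 3 → -3
  leading term 1: no divisor's leading term divides it; move -3 to the remainder.
  normal form = -3.
The normal form is nonzero, so p ∉ I. Since p minus its normal form lies in I, I + (p) = I + (r) where r = -3; decide whether this ideal is the whole ring.
Here r = -3 is a nonzero constant, hence a unit: 1 ∈ I + (p), the Gröbner basis of I + (p) is {1}, and the enlarged system has no common solution — adjoining p is inconsistent.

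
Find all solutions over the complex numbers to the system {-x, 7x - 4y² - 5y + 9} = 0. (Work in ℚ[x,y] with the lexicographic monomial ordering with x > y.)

Compute a lex Gröbner basis by Buchberger's algorithm.
f_1 = -x, LT = x.
f_2 = 7x - 4y² - 5y + 9, LT = x.

S(f_1,f_2): lcm = x. S = 4/7y² + 5/7y - 9/7.
  leading term y²: no divisor's leading term divides it; move 4/7y² to the remainder.
  leading term y: no divisor's leading term divides it; move 5/7y to the remainder.
  leading term 1: no divisor's leading term divides it; move -9/7 to the remainder.
  remainder 4/7y² + 5/7y - 9/7 ≠ 0; add h_3 = 4/7y² + 5/7y - 9/7 to the basis.

S(f_1,h_3): leading monomials are coprime, so the S-polynomial reduces to 0 (Buchberger's first criterion).
S(f_2,h_3): leading monomials are coprime, so the S-polynomial reduces to 0 (Buchberger's first criterion).
Every S-polynomial of the final basis reduces to 0, so we have a Gröbner basis.
Inter-reduce: drop elements whose leading term is divisible by another's, tail-reduce, and make monic.
Reduced Gröbner basis: {x, y² + 5/4y - 9/4}.

Elimination: the polynomial y² + 5/4y - 9/4 lies in the elimination ideal for y, so y ∈ {-9/4, 1}. For each such y, the remaining basis elements (now univariate) give the rest of the solution.
  y = -9/4: the earlier basis element becomes x = 0, giving x = 0 — point (0, -9/4).
  y = 1: the earlier basis element becomes x = 0, giving x = 0 — point (0, 1).
Each listed point satisfies every original equation (direct substitution).

{(0, -9/4), (0, 1)}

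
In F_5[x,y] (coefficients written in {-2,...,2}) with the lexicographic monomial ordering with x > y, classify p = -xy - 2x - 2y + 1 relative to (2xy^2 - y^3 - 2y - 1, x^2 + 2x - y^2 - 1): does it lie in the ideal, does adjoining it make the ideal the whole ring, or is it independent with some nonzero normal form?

First compute the reduced Gröbner basis of I by Buchberger's algorithm.
f_1 = 2xy^2 - y^3 - 2y - 1, LT = xy^2.
f_2 = x^2 + 2x - y^2 - 1, LT = x^2.

S(f_1,f_2): lcm = x^2y^2. S = 2xy^3 - 2xy^2 - xy + 2x + y^4 + y^2.
  leading term xy^3: subtract (y)·f_1 from 2xy^3 - 2xy^2 - xy + 2x + y^4 + y^2 → -2xy^2 - xy + 2x + 2y^4 - 2y^2 + y
  leading term xy^2: subtract (-1)·f_1 from -2xy^2 - xy + 2x + 2y^4 - 2y^2 + y → -xy + 2x + 2y^4 - y^3 - 2y^2 - y - 1
  leading term xy: no divisor's leading term divides it; move -xy to the remainder.
  leading term x: no divisor's leading term divides it; move 2x to the remainder.
  leading term y^4: no divisor's leading term divides it; move 2y^4 to the remainder.
  leading term y^3: no divisor's leading term divides it; move -y^3 to the remainder.
  leading term y^2: no divisor's leading term divides it; move -2y^2 to the remainder.
  leading term y: no divisor's leading term divides it; move -y to the remainder.
  leading term 1: no divisor's leading term divides it; move -1 to the remainder.
  remainder -xy + 2x + 2y^4 - y^3 - 2y^2 - y - 1 ≠ 0; add h_3 = -xy + 2x + 2y^4 - y^3 - 2y^2 - y - 1 to the basis.

S(f_1,h_3): lcm = xy^2. S = 2xy + 2y^5 - y^4 - y^2 - 2y + 2.
  leading term xy: subtract (-2)·h_3 from 2xy + 2y^5 - y^4 - y^2 - 2y + 2 → -x + 2y^5 - 2y^4 - 2y^3 + y
  leading term x: no divisor's leading term divides it; move -x to the remainder.
  leading term y^5: no divisor's leading term divides it; move 2y^5 to the remainder.
  leading term y^4: no divisor's leading term divides it; move -2y^4 to the remainder.
  leading term y^3: no divisor's leading term divides it; move -2y^3 to the remainder.
  leading term y: no divisor's leading term divides it; move y to the remainder.
  remainder -x + 2y^5 - 2y^4 - 2y^3 + y ≠ 0; add h_4 = -x + 2y^5 - 2y^4 - 2y^3 + y to the basis.

S(f_1,h_4): lcm = xy^2. S = 2y^7 - 2y^6 - 2y^5 - 2y^3 - y + 2.
  leading term y^7: no divisor's leading term divides it; move 2y^7 to the remainder.
  leading term y^6: no divisor's leading term divides it; move -2y^6 to the remainder.
  leading term y^5: no divisor's leading term divides it; move -2y^5 to the remainder.
  leading term y^3: no divisor's leading term divides it; move -2y^3 to the remainder.
  leading term y: no divisor's leading term divides it; move -y to the remainder.
  leading term 1: no divisor's leading term divides it; move 2 to the remainder.
  remainder 2y^7 - 2y^6 - 2y^5 - 2y^3 - y + 2 ≠ 0; add h_5 = 2y^7 - 2y^6 - 2y^5 - 2y^3 - y + 2 to the basis.

S(f_2,h_4): lcm = x^2. S = 2xy^5 - 2xy^4 - 2xy^3 + xy + 2x - y^2 - 1.
  leading term xy^5: subtract (y^3)·f_1 from 2xy^5 - 2xy^4 - 2xy^3 + xy + 2x - y^2 - 1 → -2xy^4 - 2xy^3 + xy + 2x + y^6 + 2y^4 + y^3 - y^2 - 1
  leading term xy^4: subtract (-y^2)·f_1 from -2xy^4 - 2xy^3 + xy + 2x + y^6 + 2y^4 + y^3 - y^2 - 1 → -2xy^3 + xy + 2x + y^6 - y^5 + 2y^4 - y^3 - 2y^2 - 1
  leading term xy^3: subtract (-y)·f_1 from -2xy^3 + xy + 2x + y^6 - y^5 + 2y^4 - y^3 - 2y^2 - 1 → xy + 2x + y^6 - y^5 + y^4 - y^3 + y^2 - y - 1
  leading term xy: subtract (-1)·h_3 from xy + 2x + y^6 - y^5 + y^4 - y^3 + y^2 - y - 1 → -x + y^6 - y^5 - 2y^4 - 2y^3 - y^2 - 2y - 2
  leading term x: subtract (1)·h_4 from -x + y^6 - y^5 - 2y^4 - 2y^3 - y^2 - 2y - 2 → y^6 + 2y^5 - y^2 + 2y - 2
  leading term y^6: no divisor's leading term divides it; move y^6 to the remainder.
  leading term y^5: no divisor's leading term divides it; move 2y^5 to the remainder.
  leading term y^2: no divisor's leading term divides it; move -y^2 to the remainder.
  leading term y: no divisor's leading term divides it; move 2y to the remainder.
  leading term 1: no divisor's leading term divides it; move -2 to the remainder.
  remainder y^6 + 2y^5 - y^2 + 2y - 2 ≠ 0; add h_6 = y^6 + 2y^5 - y^2 + 2y - 2 to the basis.

The other S-polynomials (S(f_2,h_3), S(h_3,h_4), S(f_1,h_5), S(f_2,h_5), S(h_3,h_5), S(h_4,h_5), S(f_1,h_6), S(f_2,h_6), S(h_3,h_6), S(h_4,h_6), S(h_5,h_6)) all reduce to 0 modulo the current basis, so we have a Gröbner basis.
Inter-reduce: drop elements whose leading term is divisible by another's, tail-reduce, and make monic.
Reduced Gröbner basis: {x - 2y^5 + 2y^4 + 2y^3 - y, y^6 + 2y^5 - y^2 + 2y - 2}.
Label its elements g_1 = x - 2y^5 + 2y^4 + 2y^3 - y, g_2 = y^6 + 2y^5 - y^2 + 2y - 2.

Reduce p = -xy - 2x - 2y + 1 modulo G:
  leading term xy: subtract (-y)·g_1 from -xy - 2x - 2y + 1 → -2x - 2y^6 + 2y^5 + 2y^4 - y^2 - 2y + 1
  leading term x: subtract (-2)·g_1 from -2x - 2y^6 + 2y^5 + 2y^4 - y^2 - 2y + 1 → -2y^6 - 2y^5 + y^4 - y^3 - y^2 + y + 1
  leading term y^6: subtract (-2)·g_2 from -2y^6 - 2y^5 + y^4 - y^3 - y^2 + y + 1 → 2y^5 + y^4 - y^3 + 2y^2 + 2
  leading term y^5: no divisor's leading term divides it; move 2y^5 to the remainder.
  leading term y^4: no divisor's leading term divides it; move y^4 to the remainder.
  leading term y^3: no divisor's leading term divides it; move -y^3 to the remainder.
  leading term y^2: no divisor's leading term divides it; move 2y^2 to the remainder.
  leading term 1: no divisor's leading term divides it; move 2 to the remainder.
  normal form = 2y^5 + y^4 - y^3 + 2y^2 + 2.
The normal form is nonzero, so p ∉ I. Since p minus its normal form lies in I, I + (p) = I + (r) where r = 2y^5 + y^4 - y^3 + 2y^2 + 2; decide whether this ideal is the whole ring.
Run Buchberger on G together with r (pairs among the g_i already reduce to 0 since G is a Gröbner basis):
g_1 = x - 2y^5 + 2y^4 + 2y^3 - y, LT = x.
g_2 = y^6 + 2y^5 - y^2 + 2y - 2, LT = y^6.
r = 2y^5 + y^4 - y^3 + 2y^2 + 2, LT = y^5.

S(g_2,r): lcm = y^6. S = -y^5 - 2y^4 - y^3 - y^2 + y - 2.
  leading term y^5: subtract (2)·r from -y^5 - 2y^4 - y^3 - y^2 + y - 2 → y^4 + y^3 + y - 1
  leading term y^4: no divisor's leading term divides it; move y^4 to the remainder.
  leading term y^3: no divisor's leading term divides it; move y^3 to the remainder.
  leading term y: no divisor's leading term divides it; move y to the remainder.
  leading term 1: no divisor's leading term divides it; move -1 to the remainder.
  remainder y^4 + y^3 + y - 1 ≠ 0; add m_4 = y^4 + y^3 + y - 1 to the basis.

S(g_2,m_4): lcm = y^6. S = y^5 - y^3 + 2y - 2.
  leading term y^5: subtract (-2)·r from y^5 - y^3 + 2y - 2 → 2y^4 + 2y^3 - y^2 + 2y + 2
  leading term y^4: subtract (2)·m_4 from 2y^4 + 2y^3 - y^2 + 2y + 2 → -y^2 - 1
  leading term y^2: no divisor's leading term divides it; move -y^2 to the remainder.
  leading term 1: no divisor's leading term divides it; move -1 to the remainder.
  remainder -y^2 - 1 ≠ 0; add m_5 = -y^2 - 1 to the basis.

S(r,m_4): lcm = y^5. S = 2y^4 + 2y^3 + y + 1.
  leading term y^4: subtract (2)·m_4 from 2y^4 + 2y^3 + y + 1 → -y - 2
  leading term y: no divisor's leading term divides it; move -y to the remainder.
  leading term 1: no divisor's leading term divides it; move -2 to the remainder.
  remainder -y - 2 ≠ 0; add m_6 = -y - 2 to the basis.

The other S-polynomials (S(g_1,g_2), S(g_1,r), S(g_1,m_4), S(g_1,m_5), S(g_2,m_5), S(r,m_5), S(m_4,m_5), S(g_1,m_6), S(g_2,m_6), S(r,m_6), S(m_4,m_6), S(m_5,m_6)) all reduce to 0 modulo the current basis, so we have a Gröbner basis.
Inter-reduce: drop elements whose leading term is divisible by another's, tail-reduce, and make monic.
Reduced Gröbner basis: {x + 2, y + 2}.
The reduced Gröbner basis of I + (p) is {x + 2, y + 2} ≠ {1}, a proper ideal, so the enlarged system stays consistent: p is independent of I, with normal form 2y^5 + y^4 - y^3 + 2y^2 + 2.

Ideal membership is decidable via reduction modulo a Gröbner basis.

-xy - 2x - 2y + 1 is independent of I; its normal form modulo I is 2y^5 + y^4 - y^3 + 2y^2 + 2.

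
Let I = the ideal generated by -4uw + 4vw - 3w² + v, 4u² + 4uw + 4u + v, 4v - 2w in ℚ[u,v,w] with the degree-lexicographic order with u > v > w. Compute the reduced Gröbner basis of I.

G = {w³ + ⅓w² - ¾w, u² - ¼w² + u + ¼w, uw + ¼w² - ⅛w, v - ½w}

The reduced Gröbner basis is the canonical form of the ideal for this ordering.

f_1 = -4uw + 4vw - 3w² + v, LT = uw.
f_2 = 4u² + 4uw + 4u + v, LT = u².
f_3 = 4v - 2w, LT = v.

S(f_1,f_2): lcm = u²w. S = -uvw - ¼uw² - ¼uv - uw - ¼vw.
  leading term uvw: subtract (¼v)·f_1 from -uvw - ¼uw² - ¼uv - uw - ¼vw → -¼uw² - v²w + ¾vw² - ¼uv - uw - ¼v² - ¼vw
  leading term uw²: subtract (1/16w)·f_1 from -¼uw² - v²w + ¾vw² - ¼uv - uw - ¼v² - ¼vw → -v²w + ½vw² + 3/16w³ - ¼uv - uw - ¼v² - 5/16vw
  leading term v²w: subtract (-¼vw)·f_3 from -v²w + ½vw² + 3/16w³ - ¼uv - uw - ¼v² - 5/16vw → 3/16w³ - ¼uv - uw - ¼v² - 5/16vw
  leading term w³: no divisor's leading term divides it; move 3/16w³ to the remainder.
  leading term uv: subtract (-1/16u)·f_3 from -¼uv - uw - ¼v² - 5/16vw → -9/8uw - ¼v² - 5/16vw
  leading term uw: subtract (9/32)·f_1 from -9/8uw - ¼v² - 5/16vw → -¼v² - 23/16vw + 27/32w² - 9/32v
  leading term v²: subtract (-1/16v)·f_3 from -¼v² - 23/16vw + 27/32w² - 9/32v → -25/16vw + 27/32w² - 9/32v
  leading term vw: subtract (-25/64w)·f_3 from -25/16vw + 27/32w² - 9/32v → 1/16w² - 9/32v
  leading term w²: no divisor's leading term divides it; move 1/16w² to the remainder.
  leading term v: subtract (-9/128)·f_3 from -9/32v → -9/64w
  leading term w: no divisor's leading term divides it; move -9/64w to the remainder.
  remainder 3/16w³ + 1/16w² - 9/64w ≠ 0; add g_4 = 3/16w³ + 1/16w² - 9/64w to the basis.

The other S-polynomials (S(f_1,f_3), S(f_2,f_3), S(f_1,g_4), S(f_2,g_4), S(f_3,g_4)) all reduce to 0 modulo the current basis, so we have a Gröbner basis.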